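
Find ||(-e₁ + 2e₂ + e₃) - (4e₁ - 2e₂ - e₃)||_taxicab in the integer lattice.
11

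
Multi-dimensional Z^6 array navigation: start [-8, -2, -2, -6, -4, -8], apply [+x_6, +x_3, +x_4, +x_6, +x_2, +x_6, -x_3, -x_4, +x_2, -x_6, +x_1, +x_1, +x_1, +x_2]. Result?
(-5, 1, -2, -6, -4, -6)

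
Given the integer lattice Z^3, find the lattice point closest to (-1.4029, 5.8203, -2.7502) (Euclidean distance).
(-1, 6, -3)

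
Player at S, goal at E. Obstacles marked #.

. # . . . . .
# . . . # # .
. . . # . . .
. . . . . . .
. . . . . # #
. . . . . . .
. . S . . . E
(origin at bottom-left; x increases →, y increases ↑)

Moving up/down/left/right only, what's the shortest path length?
4
(one shortest path: (2, 0) → (3, 0) → (4, 0) → (5, 0) → (6, 0))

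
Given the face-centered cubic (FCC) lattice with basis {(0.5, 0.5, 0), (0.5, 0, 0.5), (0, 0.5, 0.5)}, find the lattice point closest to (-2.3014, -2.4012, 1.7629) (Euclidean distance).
(-2.5, -2.5, 2)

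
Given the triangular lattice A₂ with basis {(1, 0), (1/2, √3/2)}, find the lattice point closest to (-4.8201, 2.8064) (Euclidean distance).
(-4.5, 2.598)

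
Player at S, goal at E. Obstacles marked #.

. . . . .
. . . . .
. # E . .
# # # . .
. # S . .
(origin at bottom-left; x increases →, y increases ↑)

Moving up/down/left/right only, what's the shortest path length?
4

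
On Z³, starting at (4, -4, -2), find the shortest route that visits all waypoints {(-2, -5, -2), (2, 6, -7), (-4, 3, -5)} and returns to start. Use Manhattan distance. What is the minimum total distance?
48
(one optimal route: (4, -4, -2) → (-2, -5, -2) → (-4, 3, -5) → (2, 6, -7) → (4, -4, -2))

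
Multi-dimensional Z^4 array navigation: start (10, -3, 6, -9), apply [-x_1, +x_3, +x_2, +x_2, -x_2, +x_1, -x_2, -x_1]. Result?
(9, -3, 7, -9)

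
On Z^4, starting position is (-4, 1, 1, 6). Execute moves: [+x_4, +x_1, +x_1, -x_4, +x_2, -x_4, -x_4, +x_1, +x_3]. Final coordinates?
(-1, 2, 2, 4)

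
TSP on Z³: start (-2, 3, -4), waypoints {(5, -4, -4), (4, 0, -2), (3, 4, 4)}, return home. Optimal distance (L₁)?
46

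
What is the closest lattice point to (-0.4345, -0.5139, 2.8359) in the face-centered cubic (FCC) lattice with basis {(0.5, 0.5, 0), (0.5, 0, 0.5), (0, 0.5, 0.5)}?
(-0.5, -0.5, 3)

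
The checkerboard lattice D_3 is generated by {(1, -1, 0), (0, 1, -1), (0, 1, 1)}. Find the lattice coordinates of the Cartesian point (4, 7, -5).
4b₁ + 8b₂ + 3b₃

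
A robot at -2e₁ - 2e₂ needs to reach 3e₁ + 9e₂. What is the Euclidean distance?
12.083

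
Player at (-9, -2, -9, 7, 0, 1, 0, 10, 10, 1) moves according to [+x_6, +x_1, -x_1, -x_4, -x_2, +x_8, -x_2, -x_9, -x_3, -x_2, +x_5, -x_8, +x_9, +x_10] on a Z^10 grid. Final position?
(-9, -5, -10, 6, 1, 2, 0, 10, 10, 2)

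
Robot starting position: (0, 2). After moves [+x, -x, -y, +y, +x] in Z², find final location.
(1, 2)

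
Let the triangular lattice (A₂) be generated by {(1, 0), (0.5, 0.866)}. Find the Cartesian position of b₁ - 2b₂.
(0, -1.732)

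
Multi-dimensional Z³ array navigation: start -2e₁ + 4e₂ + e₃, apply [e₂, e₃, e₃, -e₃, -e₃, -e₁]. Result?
(-3, 5, 1)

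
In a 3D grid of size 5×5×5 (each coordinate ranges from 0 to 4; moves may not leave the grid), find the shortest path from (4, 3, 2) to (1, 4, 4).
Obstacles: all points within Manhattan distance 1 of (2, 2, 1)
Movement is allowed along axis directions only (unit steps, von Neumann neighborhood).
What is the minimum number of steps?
6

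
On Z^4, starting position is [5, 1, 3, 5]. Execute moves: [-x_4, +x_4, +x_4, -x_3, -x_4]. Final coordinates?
(5, 1, 2, 5)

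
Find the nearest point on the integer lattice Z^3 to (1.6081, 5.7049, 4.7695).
(2, 6, 5)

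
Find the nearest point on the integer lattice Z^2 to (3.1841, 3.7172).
(3, 4)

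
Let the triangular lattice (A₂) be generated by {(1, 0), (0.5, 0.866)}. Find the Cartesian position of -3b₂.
(-1.5, -2.598)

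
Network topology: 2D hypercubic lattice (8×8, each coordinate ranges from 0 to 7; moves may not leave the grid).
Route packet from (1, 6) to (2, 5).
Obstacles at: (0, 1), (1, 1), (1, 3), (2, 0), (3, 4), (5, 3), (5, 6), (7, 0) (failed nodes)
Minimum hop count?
2
(one shortest path: (1, 6) → (2, 6) → (2, 5))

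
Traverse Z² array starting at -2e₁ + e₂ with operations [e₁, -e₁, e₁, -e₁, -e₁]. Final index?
(-3, 1)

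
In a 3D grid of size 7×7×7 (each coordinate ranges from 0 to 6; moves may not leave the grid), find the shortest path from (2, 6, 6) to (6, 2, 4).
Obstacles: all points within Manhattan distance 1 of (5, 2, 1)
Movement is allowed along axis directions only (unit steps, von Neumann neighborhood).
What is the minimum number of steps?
10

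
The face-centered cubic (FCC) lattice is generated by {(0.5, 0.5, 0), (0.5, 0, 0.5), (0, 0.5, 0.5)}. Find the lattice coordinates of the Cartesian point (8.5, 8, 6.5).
10b₁ + 7b₂ + 6b₃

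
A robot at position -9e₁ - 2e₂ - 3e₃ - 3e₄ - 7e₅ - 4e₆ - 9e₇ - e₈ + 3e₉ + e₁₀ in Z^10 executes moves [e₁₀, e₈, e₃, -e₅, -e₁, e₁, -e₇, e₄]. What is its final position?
(-9, -2, -2, -2, -8, -4, -10, 0, 3, 2)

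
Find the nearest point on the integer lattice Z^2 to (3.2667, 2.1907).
(3, 2)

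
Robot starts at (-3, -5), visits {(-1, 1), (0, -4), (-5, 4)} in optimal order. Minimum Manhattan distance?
17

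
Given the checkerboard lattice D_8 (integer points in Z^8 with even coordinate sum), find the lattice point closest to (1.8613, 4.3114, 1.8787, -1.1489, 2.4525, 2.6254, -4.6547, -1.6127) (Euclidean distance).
(2, 4, 2, -1, 3, 3, -5, -2)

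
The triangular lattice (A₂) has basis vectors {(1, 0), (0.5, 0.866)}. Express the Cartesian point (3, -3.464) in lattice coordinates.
5b₁ - 4b₂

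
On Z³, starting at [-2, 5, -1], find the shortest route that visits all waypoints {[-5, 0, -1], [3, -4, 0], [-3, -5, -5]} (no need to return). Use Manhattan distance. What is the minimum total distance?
31
(one optimal route: (-2, 5, -1) → (-5, 0, -1) → (-3, -5, -5) → (3, -4, 0))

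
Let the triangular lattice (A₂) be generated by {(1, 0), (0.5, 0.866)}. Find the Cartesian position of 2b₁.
(2, 0)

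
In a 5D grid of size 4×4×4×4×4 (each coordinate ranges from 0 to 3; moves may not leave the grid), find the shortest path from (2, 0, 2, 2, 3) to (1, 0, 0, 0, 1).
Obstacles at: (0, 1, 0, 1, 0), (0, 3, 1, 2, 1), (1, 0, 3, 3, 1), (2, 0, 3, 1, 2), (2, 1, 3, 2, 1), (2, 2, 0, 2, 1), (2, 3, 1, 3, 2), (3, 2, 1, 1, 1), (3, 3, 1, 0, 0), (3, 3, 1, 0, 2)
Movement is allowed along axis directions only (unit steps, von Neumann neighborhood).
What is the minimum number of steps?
7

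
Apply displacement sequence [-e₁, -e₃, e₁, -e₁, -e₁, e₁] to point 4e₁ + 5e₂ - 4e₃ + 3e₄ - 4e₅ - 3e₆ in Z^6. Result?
(3, 5, -5, 3, -4, -3)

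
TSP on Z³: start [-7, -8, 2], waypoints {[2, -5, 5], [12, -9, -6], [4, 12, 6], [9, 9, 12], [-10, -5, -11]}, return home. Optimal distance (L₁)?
138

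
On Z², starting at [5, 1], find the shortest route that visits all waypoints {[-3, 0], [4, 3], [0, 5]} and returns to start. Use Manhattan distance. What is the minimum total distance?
26
(one optimal route: (5, 1) → (-3, 0) → (0, 5) → (4, 3) → (5, 1))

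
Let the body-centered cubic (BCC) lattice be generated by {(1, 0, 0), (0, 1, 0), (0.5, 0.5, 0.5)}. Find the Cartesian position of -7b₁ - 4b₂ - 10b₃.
(-12, -9, -5)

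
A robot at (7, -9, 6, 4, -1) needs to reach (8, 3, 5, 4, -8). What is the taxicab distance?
21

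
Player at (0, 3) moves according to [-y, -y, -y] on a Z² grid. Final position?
(0, 0)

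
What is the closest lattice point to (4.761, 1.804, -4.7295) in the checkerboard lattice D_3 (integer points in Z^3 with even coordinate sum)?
(5, 2, -5)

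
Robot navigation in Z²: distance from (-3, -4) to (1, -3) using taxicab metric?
5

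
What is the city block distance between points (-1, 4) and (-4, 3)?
4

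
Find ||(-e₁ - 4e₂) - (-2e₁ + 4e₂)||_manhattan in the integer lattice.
9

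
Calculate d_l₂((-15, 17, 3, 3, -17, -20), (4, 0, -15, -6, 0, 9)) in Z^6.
46.744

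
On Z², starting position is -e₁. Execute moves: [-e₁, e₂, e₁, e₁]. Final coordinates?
(0, 1)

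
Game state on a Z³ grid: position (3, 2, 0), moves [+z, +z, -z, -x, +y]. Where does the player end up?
(2, 3, 1)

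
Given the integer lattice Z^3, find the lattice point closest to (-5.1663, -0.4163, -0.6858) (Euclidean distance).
(-5, 0, -1)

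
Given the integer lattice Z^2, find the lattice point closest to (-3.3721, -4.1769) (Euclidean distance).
(-3, -4)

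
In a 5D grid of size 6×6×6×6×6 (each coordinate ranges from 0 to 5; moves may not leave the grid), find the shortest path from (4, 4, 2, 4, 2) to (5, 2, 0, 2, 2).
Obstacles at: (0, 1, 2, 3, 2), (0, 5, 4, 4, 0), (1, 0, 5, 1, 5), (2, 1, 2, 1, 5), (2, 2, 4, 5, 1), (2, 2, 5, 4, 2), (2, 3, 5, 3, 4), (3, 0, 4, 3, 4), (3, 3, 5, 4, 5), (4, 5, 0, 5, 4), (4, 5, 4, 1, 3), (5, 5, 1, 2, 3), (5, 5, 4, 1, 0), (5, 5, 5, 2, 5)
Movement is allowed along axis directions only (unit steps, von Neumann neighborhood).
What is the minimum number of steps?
7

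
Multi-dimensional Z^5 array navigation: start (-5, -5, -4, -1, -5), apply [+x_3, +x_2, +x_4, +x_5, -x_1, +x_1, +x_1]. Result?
(-4, -4, -3, 0, -4)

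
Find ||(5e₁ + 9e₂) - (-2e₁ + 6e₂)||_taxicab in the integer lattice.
10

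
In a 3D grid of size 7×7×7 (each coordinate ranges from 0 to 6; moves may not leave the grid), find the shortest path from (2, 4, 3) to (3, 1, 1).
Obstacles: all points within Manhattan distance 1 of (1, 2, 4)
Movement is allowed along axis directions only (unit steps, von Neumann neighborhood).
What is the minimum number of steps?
6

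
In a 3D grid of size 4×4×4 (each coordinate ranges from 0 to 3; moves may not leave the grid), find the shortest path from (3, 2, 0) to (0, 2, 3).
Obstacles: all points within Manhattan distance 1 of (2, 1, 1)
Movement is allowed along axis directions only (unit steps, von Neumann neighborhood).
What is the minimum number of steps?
6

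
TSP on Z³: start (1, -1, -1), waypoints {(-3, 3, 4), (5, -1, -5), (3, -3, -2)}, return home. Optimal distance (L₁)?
46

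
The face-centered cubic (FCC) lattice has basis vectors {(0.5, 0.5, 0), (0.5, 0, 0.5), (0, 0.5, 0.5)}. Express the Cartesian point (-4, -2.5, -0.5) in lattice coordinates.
-6b₁ - 2b₂ + b₃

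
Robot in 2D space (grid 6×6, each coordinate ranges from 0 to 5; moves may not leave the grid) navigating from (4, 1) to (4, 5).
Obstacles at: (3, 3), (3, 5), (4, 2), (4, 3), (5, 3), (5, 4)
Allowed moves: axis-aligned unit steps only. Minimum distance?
8
(one shortest path: (4, 1) → (3, 1) → (2, 1) → (2, 2) → (2, 3) → (2, 4) → (3, 4) → (4, 4) → (4, 5))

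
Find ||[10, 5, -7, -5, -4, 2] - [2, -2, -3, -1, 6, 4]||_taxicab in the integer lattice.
35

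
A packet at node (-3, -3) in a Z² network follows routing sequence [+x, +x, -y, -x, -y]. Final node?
(-2, -5)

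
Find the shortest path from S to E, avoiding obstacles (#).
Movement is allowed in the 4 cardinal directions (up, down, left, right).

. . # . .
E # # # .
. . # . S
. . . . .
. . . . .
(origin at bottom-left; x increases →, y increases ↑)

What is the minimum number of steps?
7
(one shortest path: (4, 2) → (3, 2) → (3, 1) → (2, 1) → (1, 1) → (0, 1) → (0, 2) → (0, 3))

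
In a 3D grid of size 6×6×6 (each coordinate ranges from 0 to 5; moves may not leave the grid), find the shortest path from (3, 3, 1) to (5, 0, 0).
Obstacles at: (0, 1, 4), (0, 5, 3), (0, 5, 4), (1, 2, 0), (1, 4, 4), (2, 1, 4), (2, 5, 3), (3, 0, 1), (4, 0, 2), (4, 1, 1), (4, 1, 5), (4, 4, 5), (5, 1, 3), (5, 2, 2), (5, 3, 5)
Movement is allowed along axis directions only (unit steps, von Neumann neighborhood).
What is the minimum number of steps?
6
(one shortest path: (3, 3, 1) → (4, 3, 1) → (5, 3, 1) → (5, 2, 1) → (5, 1, 1) → (5, 0, 1) → (5, 0, 0))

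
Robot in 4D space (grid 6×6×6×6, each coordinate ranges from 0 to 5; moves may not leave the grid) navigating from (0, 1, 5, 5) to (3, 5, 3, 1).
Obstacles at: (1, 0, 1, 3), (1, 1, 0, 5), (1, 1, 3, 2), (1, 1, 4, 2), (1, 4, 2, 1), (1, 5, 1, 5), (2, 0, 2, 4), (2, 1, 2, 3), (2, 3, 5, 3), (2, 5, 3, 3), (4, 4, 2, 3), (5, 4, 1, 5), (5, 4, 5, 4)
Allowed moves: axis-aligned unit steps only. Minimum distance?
13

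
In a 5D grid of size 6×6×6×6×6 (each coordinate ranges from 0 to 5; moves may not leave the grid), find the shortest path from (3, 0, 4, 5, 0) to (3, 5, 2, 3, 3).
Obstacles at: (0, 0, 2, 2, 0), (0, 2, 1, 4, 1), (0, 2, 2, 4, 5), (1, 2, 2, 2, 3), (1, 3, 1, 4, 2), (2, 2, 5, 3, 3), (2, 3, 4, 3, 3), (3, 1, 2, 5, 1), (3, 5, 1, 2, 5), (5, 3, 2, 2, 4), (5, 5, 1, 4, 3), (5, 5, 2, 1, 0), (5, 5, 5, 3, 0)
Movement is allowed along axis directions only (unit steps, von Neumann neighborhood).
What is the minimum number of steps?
12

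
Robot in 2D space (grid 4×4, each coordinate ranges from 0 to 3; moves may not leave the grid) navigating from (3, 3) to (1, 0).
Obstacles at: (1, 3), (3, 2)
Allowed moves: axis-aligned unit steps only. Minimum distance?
5
(one shortest path: (3, 3) → (2, 3) → (2, 2) → (1, 2) → (1, 1) → (1, 0))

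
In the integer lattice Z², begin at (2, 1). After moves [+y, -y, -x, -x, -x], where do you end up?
(-1, 1)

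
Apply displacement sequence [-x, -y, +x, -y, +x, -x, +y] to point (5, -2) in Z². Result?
(5, -3)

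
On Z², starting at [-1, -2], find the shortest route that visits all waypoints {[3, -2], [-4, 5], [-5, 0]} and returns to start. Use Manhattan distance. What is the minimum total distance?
30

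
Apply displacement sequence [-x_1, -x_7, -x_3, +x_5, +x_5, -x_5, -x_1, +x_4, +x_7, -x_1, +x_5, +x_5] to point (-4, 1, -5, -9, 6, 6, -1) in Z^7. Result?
(-7, 1, -6, -8, 9, 6, -1)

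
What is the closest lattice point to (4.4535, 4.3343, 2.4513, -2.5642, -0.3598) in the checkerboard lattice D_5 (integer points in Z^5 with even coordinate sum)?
(5, 4, 2, -3, 0)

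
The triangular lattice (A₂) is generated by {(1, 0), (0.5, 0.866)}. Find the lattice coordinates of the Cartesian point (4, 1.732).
3b₁ + 2b₂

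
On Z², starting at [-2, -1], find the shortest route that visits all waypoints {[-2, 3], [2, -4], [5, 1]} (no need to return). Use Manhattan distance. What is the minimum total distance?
21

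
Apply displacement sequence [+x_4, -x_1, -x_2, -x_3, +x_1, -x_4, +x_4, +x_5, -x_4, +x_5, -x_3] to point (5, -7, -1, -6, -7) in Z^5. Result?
(5, -8, -3, -6, -5)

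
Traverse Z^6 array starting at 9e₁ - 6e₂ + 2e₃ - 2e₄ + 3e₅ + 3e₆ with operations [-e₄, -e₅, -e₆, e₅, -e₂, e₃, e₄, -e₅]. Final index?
(9, -7, 3, -2, 2, 2)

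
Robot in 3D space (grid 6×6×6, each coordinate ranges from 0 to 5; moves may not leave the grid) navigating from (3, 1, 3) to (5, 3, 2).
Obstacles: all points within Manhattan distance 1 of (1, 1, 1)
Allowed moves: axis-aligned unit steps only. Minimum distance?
5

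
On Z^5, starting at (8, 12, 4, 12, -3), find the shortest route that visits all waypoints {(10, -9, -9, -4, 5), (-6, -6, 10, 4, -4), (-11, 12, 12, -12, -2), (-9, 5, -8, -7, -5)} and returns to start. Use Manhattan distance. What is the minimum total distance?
234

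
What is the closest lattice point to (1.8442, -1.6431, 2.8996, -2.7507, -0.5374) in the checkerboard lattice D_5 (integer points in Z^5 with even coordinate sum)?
(2, -2, 3, -3, 0)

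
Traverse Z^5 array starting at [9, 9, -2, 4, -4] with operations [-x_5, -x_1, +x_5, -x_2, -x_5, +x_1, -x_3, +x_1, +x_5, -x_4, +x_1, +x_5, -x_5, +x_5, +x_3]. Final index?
(11, 8, -2, 3, -3)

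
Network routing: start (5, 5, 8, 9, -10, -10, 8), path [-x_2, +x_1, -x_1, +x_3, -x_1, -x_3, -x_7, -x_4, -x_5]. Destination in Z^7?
(4, 4, 8, 8, -11, -10, 7)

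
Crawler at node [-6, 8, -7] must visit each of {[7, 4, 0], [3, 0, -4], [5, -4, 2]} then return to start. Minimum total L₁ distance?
68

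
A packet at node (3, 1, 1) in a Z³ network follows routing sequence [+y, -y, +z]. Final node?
(3, 1, 2)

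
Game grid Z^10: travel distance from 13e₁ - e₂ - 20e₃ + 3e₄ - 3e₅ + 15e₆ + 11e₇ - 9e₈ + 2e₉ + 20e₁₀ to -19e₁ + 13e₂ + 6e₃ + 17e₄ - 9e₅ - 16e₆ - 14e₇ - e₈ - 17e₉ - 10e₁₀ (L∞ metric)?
32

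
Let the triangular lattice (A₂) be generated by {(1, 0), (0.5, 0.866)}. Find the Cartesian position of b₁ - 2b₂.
(0, -1.732)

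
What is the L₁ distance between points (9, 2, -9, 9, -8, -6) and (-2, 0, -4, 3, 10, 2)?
50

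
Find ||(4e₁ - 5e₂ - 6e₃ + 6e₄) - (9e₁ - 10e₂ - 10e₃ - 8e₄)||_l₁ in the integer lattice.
28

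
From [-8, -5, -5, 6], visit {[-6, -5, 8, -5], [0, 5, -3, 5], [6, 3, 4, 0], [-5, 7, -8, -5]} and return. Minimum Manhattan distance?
126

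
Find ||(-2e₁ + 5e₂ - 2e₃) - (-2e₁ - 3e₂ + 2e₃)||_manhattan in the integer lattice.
12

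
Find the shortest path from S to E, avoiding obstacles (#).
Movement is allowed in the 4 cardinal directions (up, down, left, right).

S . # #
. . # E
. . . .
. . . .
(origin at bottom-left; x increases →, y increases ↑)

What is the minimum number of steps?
6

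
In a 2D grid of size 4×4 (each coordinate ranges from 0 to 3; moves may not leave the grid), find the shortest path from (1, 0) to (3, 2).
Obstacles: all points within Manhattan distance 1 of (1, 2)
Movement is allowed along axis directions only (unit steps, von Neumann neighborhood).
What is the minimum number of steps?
4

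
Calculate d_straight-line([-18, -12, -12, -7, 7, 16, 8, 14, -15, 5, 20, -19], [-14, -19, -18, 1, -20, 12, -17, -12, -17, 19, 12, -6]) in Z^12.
51.4198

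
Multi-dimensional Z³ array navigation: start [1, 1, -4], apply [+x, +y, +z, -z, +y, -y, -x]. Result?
(1, 2, -4)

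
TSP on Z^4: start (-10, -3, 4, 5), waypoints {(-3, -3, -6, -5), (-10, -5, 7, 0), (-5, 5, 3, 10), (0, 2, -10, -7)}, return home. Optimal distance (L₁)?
108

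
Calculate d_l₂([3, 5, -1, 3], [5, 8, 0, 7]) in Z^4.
5.47723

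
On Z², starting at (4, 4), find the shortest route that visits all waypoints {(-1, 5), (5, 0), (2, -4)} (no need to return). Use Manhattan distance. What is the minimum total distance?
24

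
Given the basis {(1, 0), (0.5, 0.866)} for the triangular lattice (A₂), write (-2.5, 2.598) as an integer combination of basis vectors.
-4b₁ + 3b₂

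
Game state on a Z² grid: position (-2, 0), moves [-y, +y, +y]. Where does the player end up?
(-2, 1)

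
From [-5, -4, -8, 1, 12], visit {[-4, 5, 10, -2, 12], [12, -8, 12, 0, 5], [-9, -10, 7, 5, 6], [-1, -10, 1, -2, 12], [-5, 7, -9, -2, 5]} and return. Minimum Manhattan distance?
174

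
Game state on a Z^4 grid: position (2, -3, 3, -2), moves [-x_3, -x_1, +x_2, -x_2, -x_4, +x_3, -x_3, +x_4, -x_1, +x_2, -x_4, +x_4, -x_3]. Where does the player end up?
(0, -2, 1, -2)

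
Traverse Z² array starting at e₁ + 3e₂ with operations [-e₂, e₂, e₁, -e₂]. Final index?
(2, 2)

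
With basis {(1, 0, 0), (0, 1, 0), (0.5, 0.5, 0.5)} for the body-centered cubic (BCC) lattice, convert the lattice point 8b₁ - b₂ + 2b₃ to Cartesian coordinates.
(9, 0, 1)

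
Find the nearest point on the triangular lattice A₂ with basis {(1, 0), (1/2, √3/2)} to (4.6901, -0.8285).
(4.5, -0.866)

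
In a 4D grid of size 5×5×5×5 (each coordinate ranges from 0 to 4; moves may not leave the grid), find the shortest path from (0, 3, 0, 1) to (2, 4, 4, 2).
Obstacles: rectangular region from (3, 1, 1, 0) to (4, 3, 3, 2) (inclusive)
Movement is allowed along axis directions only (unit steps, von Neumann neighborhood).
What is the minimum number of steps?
8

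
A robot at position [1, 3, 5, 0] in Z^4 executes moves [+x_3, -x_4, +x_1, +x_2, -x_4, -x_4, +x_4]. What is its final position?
(2, 4, 6, -2)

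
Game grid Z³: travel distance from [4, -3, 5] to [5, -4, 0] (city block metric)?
7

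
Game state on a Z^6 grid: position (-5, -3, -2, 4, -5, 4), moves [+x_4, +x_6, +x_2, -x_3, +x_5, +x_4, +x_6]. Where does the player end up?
(-5, -2, -3, 6, -4, 6)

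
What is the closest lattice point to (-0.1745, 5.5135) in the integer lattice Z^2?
(0, 6)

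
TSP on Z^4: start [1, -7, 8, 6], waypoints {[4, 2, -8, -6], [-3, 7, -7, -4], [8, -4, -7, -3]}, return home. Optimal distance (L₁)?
106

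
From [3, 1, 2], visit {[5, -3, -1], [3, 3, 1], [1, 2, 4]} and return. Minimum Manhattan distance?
30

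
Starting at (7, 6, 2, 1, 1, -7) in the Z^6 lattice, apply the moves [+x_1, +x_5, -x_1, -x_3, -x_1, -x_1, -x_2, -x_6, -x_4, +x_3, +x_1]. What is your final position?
(6, 5, 2, 0, 2, -8)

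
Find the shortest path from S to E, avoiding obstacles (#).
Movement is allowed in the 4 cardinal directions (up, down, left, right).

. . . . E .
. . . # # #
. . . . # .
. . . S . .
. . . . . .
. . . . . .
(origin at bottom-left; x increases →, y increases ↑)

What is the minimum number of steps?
6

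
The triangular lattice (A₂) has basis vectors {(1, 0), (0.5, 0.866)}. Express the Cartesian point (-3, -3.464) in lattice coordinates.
-b₁ - 4b₂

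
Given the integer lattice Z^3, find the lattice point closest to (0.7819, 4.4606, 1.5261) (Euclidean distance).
(1, 4, 2)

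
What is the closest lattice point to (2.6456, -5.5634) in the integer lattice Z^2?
(3, -6)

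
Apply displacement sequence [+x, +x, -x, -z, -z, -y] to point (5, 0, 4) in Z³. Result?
(6, -1, 2)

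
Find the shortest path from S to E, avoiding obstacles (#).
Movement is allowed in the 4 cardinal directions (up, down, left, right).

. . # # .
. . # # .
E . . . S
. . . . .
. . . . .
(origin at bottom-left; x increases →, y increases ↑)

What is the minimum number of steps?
4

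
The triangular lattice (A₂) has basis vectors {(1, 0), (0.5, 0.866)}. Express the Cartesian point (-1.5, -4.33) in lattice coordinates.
b₁ - 5b₂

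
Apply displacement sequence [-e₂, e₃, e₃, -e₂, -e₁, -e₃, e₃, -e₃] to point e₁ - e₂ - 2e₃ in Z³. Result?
(0, -3, -1)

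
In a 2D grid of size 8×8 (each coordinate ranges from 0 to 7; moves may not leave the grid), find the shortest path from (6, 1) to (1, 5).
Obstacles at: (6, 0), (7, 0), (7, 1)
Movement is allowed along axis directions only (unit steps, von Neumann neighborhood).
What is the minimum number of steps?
9
(one shortest path: (6, 1) → (5, 1) → (4, 1) → (3, 1) → (2, 1) → (1, 1) → (1, 2) → (1, 3) → (1, 4) → (1, 5))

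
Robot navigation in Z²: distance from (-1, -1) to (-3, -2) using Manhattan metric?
3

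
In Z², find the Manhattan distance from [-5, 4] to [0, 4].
5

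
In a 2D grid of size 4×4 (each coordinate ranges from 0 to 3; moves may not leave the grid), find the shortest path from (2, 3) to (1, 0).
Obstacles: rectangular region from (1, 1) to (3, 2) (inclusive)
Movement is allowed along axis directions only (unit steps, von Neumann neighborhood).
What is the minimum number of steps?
6
(one shortest path: (2, 3) → (1, 3) → (0, 3) → (0, 2) → (0, 1) → (0, 0) → (1, 0))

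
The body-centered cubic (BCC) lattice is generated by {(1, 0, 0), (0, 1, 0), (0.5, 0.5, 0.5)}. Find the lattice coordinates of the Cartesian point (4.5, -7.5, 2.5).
2b₁ - 10b₂ + 5b₃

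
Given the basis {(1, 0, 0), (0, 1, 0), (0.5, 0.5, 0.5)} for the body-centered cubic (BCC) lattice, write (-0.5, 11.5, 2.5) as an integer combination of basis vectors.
-3b₁ + 9b₂ + 5b₃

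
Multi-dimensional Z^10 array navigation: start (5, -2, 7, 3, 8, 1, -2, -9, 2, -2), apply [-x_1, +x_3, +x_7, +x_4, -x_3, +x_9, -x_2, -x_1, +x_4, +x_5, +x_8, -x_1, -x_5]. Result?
(2, -3, 7, 5, 8, 1, -1, -8, 3, -2)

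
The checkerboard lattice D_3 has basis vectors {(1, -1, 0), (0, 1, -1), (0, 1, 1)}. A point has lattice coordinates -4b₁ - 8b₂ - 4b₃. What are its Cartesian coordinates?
(-4, -8, 4)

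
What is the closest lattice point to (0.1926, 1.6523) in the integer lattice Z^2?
(0, 2)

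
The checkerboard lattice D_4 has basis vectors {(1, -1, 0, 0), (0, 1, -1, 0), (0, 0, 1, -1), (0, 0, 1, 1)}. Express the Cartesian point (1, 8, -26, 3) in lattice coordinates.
b₁ + 9b₂ - 10b₃ - 7b₄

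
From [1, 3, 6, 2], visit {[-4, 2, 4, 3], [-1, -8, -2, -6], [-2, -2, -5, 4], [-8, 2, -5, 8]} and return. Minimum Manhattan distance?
90
(one optimal route: (1, 3, 6, 2) → (-4, 2, 4, 3) → (-8, 2, -5, 8) → (-2, -2, -5, 4) → (-1, -8, -2, -6) → (1, 3, 6, 2))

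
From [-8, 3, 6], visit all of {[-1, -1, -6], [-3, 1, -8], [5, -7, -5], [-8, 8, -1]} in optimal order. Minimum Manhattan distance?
50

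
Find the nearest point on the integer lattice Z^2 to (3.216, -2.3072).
(3, -2)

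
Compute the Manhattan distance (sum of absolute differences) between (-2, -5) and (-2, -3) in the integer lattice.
2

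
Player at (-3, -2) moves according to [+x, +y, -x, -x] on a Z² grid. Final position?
(-4, -1)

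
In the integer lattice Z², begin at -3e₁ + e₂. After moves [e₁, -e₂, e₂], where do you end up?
(-2, 1)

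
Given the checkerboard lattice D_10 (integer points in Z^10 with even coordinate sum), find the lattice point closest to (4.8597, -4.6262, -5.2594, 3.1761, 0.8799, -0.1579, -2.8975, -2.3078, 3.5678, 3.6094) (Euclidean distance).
(5, -5, -5, 3, 1, 0, -3, -2, 4, 4)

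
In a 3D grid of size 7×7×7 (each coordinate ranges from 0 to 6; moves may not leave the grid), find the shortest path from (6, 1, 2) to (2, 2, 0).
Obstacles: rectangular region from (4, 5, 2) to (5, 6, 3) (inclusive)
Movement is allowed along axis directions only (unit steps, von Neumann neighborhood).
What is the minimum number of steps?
7
(one shortest path: (6, 1, 2) → (5, 1, 2) → (4, 1, 2) → (3, 1, 2) → (2, 1, 2) → (2, 2, 2) → (2, 2, 1) → (2, 2, 0))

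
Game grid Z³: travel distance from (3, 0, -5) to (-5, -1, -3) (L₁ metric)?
11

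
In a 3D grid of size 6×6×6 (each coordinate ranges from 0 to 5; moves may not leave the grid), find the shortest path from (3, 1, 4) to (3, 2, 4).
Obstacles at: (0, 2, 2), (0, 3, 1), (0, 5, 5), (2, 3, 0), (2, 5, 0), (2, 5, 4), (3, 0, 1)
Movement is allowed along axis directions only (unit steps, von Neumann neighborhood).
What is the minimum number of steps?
1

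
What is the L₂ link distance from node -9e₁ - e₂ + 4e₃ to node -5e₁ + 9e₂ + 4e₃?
10.7703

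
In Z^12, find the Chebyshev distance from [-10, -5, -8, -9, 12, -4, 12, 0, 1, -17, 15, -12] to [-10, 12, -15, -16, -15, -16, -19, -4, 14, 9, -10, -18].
31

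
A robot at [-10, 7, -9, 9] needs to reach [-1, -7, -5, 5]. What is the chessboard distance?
14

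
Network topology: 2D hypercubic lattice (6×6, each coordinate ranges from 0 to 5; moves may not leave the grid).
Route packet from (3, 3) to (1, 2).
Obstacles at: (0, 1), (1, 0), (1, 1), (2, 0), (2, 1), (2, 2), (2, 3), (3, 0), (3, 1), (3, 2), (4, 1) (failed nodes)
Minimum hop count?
5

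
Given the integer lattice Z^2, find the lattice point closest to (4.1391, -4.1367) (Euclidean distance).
(4, -4)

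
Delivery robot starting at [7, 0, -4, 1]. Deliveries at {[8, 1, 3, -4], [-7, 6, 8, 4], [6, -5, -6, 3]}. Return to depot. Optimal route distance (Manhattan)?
96
(one optimal route: (7, 0, -4, 1) → (8, 1, 3, -4) → (-7, 6, 8, 4) → (6, -5, -6, 3) → (7, 0, -4, 1))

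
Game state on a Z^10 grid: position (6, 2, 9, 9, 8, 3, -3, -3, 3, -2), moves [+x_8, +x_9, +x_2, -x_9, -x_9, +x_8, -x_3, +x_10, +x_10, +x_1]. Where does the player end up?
(7, 3, 8, 9, 8, 3, -3, -1, 2, 0)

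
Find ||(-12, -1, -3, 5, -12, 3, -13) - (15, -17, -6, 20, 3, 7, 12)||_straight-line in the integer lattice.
45.6618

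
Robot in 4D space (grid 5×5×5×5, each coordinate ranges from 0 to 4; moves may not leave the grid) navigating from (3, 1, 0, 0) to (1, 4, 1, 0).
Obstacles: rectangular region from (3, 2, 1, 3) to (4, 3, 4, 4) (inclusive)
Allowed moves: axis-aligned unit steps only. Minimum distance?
6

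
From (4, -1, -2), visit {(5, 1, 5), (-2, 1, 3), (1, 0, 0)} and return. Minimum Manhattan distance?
32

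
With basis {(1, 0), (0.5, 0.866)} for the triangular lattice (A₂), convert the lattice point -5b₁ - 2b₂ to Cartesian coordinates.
(-6, -1.732)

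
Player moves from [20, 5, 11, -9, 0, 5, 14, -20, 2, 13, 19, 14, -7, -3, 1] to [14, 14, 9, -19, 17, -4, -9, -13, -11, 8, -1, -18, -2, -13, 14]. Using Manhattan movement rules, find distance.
181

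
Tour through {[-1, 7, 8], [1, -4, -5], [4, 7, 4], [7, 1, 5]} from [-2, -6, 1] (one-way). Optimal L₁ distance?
51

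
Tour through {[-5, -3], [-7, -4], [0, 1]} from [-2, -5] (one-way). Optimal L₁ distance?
18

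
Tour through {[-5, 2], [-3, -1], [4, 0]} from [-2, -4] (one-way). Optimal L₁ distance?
20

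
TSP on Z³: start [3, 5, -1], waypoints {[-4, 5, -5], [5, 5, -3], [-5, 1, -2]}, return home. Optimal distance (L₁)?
36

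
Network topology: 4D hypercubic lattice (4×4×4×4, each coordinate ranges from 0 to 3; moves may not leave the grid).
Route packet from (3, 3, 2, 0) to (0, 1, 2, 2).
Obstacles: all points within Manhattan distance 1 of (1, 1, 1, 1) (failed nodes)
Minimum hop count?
7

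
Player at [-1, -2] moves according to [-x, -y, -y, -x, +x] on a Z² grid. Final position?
(-2, -4)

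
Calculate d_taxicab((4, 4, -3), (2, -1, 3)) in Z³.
13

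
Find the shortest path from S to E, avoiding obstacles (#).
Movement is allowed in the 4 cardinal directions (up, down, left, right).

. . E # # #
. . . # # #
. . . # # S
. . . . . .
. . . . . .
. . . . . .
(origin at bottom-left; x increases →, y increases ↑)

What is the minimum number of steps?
7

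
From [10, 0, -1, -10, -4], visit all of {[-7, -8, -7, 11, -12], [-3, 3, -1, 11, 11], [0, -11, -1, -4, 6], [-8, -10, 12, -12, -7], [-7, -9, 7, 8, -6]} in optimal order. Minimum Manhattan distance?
170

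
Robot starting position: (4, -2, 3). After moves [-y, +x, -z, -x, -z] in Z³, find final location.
(4, -3, 1)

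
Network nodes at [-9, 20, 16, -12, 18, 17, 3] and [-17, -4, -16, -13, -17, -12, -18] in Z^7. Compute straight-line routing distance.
64.591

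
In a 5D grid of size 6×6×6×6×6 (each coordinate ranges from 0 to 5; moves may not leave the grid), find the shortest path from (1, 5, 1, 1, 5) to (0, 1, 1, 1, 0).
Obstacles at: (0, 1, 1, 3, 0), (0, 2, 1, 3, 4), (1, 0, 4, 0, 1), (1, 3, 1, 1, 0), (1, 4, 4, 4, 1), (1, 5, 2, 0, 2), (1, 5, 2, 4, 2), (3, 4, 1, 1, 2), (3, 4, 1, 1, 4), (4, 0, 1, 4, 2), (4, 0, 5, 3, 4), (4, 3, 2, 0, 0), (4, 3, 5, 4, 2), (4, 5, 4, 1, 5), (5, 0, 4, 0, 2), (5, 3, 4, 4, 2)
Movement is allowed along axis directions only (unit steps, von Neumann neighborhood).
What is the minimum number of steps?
10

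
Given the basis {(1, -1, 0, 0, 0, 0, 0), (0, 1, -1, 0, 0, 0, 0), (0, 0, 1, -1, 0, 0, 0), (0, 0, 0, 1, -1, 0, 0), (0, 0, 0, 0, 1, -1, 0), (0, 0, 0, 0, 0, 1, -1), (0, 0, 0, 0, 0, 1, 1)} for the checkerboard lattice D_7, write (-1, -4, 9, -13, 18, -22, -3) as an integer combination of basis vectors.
-b₁ - 5b₂ + 4b₃ - 9b₄ + 9b₅ - 5b₆ - 8b₇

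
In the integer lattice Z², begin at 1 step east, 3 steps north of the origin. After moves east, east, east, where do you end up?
(4, 3)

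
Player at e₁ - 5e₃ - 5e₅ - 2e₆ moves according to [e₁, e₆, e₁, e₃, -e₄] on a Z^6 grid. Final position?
(3, 0, -4, -1, -5, -1)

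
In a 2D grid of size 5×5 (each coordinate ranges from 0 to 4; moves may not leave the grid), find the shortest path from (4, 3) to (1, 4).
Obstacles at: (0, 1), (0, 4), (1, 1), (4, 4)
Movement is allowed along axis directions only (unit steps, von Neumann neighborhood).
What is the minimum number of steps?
4
(one shortest path: (4, 3) → (3, 3) → (2, 3) → (1, 3) → (1, 4))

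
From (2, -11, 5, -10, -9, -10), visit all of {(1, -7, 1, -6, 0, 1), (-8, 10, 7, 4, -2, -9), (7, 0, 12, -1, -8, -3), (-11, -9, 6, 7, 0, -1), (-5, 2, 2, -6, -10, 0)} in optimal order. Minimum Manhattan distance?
171
(one optimal route: (2, -11, 5, -10, -9, -10) → (7, 0, 12, -1, -8, -3) → (-5, 2, 2, -6, -10, 0) → (1, -7, 1, -6, 0, 1) → (-11, -9, 6, 7, 0, -1) → (-8, 10, 7, 4, -2, -9))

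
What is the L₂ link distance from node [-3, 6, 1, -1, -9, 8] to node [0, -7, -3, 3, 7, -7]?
26.2869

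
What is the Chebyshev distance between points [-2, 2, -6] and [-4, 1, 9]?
15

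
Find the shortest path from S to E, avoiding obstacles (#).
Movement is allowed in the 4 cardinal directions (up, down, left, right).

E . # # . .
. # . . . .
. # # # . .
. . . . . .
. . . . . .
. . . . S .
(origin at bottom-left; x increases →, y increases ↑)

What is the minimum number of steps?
9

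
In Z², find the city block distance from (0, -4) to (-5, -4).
5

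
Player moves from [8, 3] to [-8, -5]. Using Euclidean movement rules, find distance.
17.8885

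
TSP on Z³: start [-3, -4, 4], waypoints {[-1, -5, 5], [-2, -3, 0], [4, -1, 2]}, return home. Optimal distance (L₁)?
32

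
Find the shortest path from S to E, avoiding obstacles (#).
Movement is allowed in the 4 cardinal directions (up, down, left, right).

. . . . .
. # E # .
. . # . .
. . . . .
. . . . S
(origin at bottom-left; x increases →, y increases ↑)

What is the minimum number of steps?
7
(one shortest path: (4, 0) → (4, 1) → (4, 2) → (4, 3) → (4, 4) → (3, 4) → (2, 4) → (2, 3))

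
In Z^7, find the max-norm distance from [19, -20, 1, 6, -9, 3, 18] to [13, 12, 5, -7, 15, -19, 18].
32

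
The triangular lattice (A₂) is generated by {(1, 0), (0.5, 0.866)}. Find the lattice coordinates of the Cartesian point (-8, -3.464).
-6b₁ - 4b₂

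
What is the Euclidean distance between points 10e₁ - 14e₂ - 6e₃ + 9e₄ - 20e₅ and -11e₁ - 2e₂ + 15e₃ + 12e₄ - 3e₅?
36.3868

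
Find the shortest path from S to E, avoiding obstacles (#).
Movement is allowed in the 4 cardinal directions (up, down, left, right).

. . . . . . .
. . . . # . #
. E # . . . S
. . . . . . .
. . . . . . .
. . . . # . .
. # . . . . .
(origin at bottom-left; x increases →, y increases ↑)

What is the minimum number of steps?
7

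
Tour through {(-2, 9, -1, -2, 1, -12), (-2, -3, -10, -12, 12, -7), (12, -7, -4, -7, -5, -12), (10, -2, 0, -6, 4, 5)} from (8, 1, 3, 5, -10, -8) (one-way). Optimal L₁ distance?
173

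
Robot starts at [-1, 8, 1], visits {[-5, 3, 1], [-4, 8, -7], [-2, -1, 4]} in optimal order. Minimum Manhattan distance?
35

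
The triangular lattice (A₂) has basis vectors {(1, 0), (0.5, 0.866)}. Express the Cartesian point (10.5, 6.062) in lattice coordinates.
7b₁ + 7b₂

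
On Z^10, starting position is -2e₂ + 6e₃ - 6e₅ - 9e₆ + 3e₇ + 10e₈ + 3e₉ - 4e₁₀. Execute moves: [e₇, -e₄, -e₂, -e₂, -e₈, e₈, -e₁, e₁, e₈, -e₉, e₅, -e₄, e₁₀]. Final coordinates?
(0, -4, 6, -2, -5, -9, 4, 11, 2, -3)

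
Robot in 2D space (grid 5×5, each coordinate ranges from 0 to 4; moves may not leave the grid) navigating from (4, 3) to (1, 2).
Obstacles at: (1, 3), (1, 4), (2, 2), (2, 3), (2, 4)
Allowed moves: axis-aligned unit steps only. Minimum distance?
6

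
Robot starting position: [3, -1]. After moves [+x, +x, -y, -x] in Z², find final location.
(4, -2)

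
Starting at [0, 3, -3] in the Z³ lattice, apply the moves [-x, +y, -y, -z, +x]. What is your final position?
(0, 3, -4)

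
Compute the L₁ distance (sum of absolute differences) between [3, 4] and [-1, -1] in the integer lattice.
9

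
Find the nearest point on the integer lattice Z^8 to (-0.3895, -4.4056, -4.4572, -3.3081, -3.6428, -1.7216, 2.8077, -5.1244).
(0, -4, -4, -3, -4, -2, 3, -5)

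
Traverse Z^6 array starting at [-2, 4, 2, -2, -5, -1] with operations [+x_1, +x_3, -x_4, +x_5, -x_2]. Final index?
(-1, 3, 3, -3, -4, -1)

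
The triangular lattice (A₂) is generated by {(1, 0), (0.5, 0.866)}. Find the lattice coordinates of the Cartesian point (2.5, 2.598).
b₁ + 3b₂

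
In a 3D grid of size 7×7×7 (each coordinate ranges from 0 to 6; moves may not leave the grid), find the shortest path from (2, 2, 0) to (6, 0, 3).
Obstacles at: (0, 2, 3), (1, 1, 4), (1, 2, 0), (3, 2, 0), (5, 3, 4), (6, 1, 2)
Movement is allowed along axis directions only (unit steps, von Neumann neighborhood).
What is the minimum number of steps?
9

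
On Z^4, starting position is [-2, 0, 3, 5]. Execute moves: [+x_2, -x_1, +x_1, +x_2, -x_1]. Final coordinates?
(-3, 2, 3, 5)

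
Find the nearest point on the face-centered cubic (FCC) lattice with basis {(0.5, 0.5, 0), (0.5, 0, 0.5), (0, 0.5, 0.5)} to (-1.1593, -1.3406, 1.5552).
(-1, -1.5, 1.5)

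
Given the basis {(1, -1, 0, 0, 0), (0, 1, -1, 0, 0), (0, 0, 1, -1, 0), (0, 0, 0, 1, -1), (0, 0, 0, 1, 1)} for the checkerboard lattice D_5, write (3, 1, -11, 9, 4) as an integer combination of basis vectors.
3b₁ + 4b₂ - 7b₃ - b₄ + 3b₅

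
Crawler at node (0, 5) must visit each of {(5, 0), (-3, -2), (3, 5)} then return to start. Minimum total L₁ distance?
30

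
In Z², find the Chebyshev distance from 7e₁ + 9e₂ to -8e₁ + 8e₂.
15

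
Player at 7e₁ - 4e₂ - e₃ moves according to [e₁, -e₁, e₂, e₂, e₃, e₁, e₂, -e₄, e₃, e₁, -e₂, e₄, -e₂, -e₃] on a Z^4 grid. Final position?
(9, -3, 0, 0)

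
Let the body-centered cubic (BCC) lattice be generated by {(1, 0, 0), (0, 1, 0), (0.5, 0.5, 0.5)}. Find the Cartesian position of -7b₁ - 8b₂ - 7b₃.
(-10.5, -11.5, -3.5)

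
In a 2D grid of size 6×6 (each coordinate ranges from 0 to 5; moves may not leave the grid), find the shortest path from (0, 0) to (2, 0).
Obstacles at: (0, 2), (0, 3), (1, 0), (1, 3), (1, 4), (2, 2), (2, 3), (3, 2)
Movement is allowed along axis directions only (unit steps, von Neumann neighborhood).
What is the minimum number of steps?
4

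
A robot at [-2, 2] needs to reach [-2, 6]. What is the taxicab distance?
4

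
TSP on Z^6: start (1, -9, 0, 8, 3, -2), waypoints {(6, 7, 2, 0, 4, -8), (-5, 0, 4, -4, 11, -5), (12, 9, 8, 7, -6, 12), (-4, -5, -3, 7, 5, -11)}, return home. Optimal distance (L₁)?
206
(one optimal route: (1, -9, 0, 8, 3, -2) → (12, 9, 8, 7, -6, 12) → (6, 7, 2, 0, 4, -8) → (-5, 0, 4, -4, 11, -5) → (-4, -5, -3, 7, 5, -11) → (1, -9, 0, 8, 3, -2))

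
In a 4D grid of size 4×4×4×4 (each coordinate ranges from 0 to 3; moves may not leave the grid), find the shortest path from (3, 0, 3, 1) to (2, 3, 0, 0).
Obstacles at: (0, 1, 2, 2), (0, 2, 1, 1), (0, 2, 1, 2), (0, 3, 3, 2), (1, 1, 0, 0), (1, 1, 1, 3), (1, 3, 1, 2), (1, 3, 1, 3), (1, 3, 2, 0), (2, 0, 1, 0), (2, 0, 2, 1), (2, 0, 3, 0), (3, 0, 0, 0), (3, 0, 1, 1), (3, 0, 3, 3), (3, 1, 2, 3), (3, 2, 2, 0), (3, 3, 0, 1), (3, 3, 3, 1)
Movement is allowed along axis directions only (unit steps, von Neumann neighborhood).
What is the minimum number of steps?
8
(one shortest path: (3, 0, 3, 1) → (2, 0, 3, 1) → (2, 1, 3, 1) → (2, 2, 3, 1) → (2, 3, 3, 1) → (2, 3, 2, 1) → (2, 3, 1, 1) → (2, 3, 0, 1) → (2, 3, 0, 0))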